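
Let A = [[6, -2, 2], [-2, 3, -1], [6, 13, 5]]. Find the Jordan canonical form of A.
J = [[2, 0, 0], [0, 6, 1], [0, 0, 6]]

The characteristic polynomial is det(xI - A) = (x - 6)^2(x - 2), so the eigenvalues are 2 (algebraic multiplicity 1), 6 (algebraic multiplicity 2).

For λ = 2: algebraic multiplicity 1 gives one 1×1 block.

For λ = 6: rank(A - 6I) = 2, rank((A - 6I)^2) = 1. The eigenspace has dimension 3 - 2 = 1, so there is 1 Jordan block; the rank sequence gives block sizes [2].

Assembling the blocks gives the Jordan form J above.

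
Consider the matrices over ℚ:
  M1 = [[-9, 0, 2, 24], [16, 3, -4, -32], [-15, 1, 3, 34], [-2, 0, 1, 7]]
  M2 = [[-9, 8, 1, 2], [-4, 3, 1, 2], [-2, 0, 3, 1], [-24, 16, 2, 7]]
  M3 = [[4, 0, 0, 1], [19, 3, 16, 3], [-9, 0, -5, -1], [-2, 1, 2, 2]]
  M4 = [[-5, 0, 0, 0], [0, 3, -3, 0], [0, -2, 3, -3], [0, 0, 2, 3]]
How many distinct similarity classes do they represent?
Characteristic polynomials: χ_{M1} = (x - 3)^3(x + 5), χ_{M2} = (x - 3)^3(x + 5), χ_{M3} = (x - 3)^3(x + 5), χ_{M4} = (x - 3)^3(x + 5).

{M1, M2, M3, M4}: invariant factors (x - 3)^3(x + 5).

Matrices are similar if and only if their invariant-factor lists agree; the partition into similarity classes is {M1, M2, M3, M4}.

1 class: {M1, M2, M3, M4}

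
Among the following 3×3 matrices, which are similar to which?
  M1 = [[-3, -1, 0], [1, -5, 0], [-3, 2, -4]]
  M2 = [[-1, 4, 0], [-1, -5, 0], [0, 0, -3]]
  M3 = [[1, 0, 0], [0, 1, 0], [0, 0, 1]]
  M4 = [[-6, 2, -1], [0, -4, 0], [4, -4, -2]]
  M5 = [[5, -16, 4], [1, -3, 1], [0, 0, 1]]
Characteristic polynomials: χ_{M1} = (x + 4)^3, χ_{M2} = (x + 3)^3, χ_{M3} = (x - 1)^3, χ_{M4} = (x + 4)^3, χ_{M5} = (x - 1)^3.

{M1}: invariant factors (x + 4)^3.

{M2}: invariant factors x + 3, (x + 3)^2.

{M3}: invariant factors x - 1, x - 1, x - 1.

{M4}: invariant factors x + 4, (x + 4)^2.

{M5}: invariant factors x - 1, (x - 1)^2.

Matrices are similar if and only if their invariant-factor lists agree; the partition into similarity classes is {M1}, {M2}, {M3}, {M4}, {M5}.

5 classes: {M1}, {M2}, {M3}, {M4}, {M5}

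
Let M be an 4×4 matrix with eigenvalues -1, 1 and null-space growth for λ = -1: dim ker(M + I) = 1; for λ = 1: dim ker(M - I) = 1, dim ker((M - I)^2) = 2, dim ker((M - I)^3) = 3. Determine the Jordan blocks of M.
λ = -1: successive nullity increments [1] count blocks of size ≥ k; block sizes are [1].
λ = 1: successive nullity increments [1, 1, 1] count blocks of size ≥ k; block sizes are [3].

Jordan blocks: (-1, 1), (1, 3)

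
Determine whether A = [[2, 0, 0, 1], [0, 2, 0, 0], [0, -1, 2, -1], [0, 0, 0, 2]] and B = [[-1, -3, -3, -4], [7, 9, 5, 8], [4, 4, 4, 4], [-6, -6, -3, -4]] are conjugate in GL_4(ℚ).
Two matrices over a field are similar if and only if they have the same invariant factors.

Both A and B have characteristic polynomial (x - 2)^4 and minimal polynomial (x - 2)^2. Computing further, both have invariant factors (x - 2)^2, (x - 2)^2. Hence A and B are similar.

Yes.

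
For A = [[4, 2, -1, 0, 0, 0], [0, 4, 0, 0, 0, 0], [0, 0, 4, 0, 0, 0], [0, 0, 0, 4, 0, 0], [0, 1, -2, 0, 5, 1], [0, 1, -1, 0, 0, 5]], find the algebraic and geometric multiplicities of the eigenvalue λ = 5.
The characteristic polynomial is (x - 5)^2(x - 4)^4, so the factor x - 5 appears with exponent 2: the algebraic multiplicity is 2.

rank(A - 5I) = 5, so the eigenspace has dimension 6 - 5 = 1: the geometric multiplicity is 1.

Since 1 < 2, A is not diagonalizable.

algebraic multiplicity 2, geometric multiplicity 1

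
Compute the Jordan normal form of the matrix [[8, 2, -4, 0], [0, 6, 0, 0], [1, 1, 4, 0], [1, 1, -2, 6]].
J = [[6, 1, 0, 0], [0, 6, 0, 0], [0, 0, 6, 0], [0, 0, 0, 6]]

The characteristic polynomial is det(xI - A) = (x - 6)^4, so the eigenvalues are 6 (algebraic multiplicity 4).

For λ = 6: rank(A - 6I) = 1, rank((A - 6I)^2) = 0. The eigenspace has dimension 4 - 1 = 3, so there are 3 Jordan blocks; the rank sequence gives block sizes [2, 1, 1].

Assembling the blocks gives the Jordan form J above.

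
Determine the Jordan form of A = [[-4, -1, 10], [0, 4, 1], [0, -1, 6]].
The characteristic polynomial is det(xI - A) = (x - 5)^2(x + 4), so the eigenvalues are -4 (algebraic multiplicity 1), 5 (algebraic multiplicity 2).

For λ = -4: algebraic multiplicity 1 gives one 1×1 block.

For λ = 5: rank(A - 5I) = 2, rank((A - 5I)^2) = 1. The eigenspace has dimension 3 - 2 = 1, so there is 1 Jordan block; the rank sequence gives block sizes [2].

Assembling the blocks gives the Jordan form J above.

J = [[-4, 0, 0], [0, 5, 1], [0, 0, 5]]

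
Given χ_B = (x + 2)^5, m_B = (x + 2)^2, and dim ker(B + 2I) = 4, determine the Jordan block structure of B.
λ = -2: algebraic multiplicity 5 (exponent in χ_B), largest block size 2 (exponent in m_B), 4 blocks (geometric multiplicity). These force block sizes [2, 1, 1, 1].

Jordan blocks: (-2, 2), (-2, 1), (-2, 1), (-2, 1)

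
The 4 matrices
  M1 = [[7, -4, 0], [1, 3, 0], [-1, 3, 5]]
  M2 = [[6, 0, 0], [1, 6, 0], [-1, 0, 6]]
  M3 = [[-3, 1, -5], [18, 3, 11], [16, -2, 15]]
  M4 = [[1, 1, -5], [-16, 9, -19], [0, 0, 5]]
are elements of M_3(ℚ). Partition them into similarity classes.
Characteristic polynomials: χ_{M1} = (x - 5)^3, χ_{M2} = (x - 6)^3, χ_{M3} = (x - 5)^3, χ_{M4} = (x - 5)^3.

{M1, M3, M4}: invariant factors (x - 5)^3.

{M2}: invariant factors x - 6, (x - 6)^2.

Matrices are similar if and only if their invariant-factor lists agree; the partition into similarity classes is {M1, M3, M4}, {M2}.

2 classes: {M1, M3, M4}, {M2}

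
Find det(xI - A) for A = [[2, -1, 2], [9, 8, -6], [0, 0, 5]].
χ_A(x) = (x - 5)^3

xI - A = [[x - 2, 1, -2], [-9, x - 8, 6], [0, 0, x - 5]].

Expanding det(xI - A) along the first row:
det(xI - A) = + (x - 2)·det([[x - 8, 6], [0, x - 5]]) - (1)·det([[-9, 6], [0, x - 5]]) + (-2)·det([[-9, x - 8], [0, 0]]).

Evaluating gives χ_A(x) = x^3 - 15x^2 + 75x - 125 = (x - 5)^3.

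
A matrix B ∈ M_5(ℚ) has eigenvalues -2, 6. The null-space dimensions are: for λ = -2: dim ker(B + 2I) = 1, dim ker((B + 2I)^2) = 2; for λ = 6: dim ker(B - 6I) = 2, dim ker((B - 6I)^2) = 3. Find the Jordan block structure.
λ = -2: successive nullity increments [1, 1] count blocks of size ≥ k; block sizes are [2].
λ = 6: successive nullity increments [2, 1] count blocks of size ≥ k; block sizes are [2, 1].

Jordan blocks: (-2, 2), (6, 2), (6, 1)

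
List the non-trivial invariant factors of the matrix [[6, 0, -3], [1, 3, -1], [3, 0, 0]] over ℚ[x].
x - 3, (x - 3)^2

The Jordan structure of A has elementary divisors (x - 3)^2, (x - 3). Arranging the block sizes at each eigenvalue in decreasing order and taking row products gives the invariant factors.

Invariant factors (smallest first, each dividing the next): x - 3, (x - 3)^2.

Check: the last factor (x - 3)^2 is the minimal polynomial, and the product (x - 3)^3 is the characteristic polynomial.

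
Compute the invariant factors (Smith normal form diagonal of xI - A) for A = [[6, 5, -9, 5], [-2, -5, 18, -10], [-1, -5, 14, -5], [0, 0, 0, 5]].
x - 5, x - 5, (x - 5)^2

The Jordan structure of A has elementary divisors (x - 5)^2, (x - 5), (x - 5). Arranging the block sizes at each eigenvalue in decreasing order and taking row products gives the invariant factors.

Invariant factors (smallest first, each dividing the next): x - 5, x - 5, (x - 5)^2.

Check: the last factor (x - 5)^2 is the minimal polynomial, and the product (x - 5)^4 is the characteristic polynomial.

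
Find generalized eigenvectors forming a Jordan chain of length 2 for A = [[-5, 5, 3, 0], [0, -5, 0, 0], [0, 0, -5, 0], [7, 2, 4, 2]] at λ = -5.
We seek v_1 ∈ ker((A + 5I)^2) \ ker(A + 5I), then set v_{i+1} = (A + 5I) v_i.

One such chain is v_1 = [[0, 2, -3, 1]]^T, v_2 = [[1, 0, 0, -1]]^T. Check: (A + 5I) v_2 = [[0, 0, 0, 0]]^T = 0.

v_1 = [[0, 2, -3, 1]]^T, v_2 = [[1, 0, 0, -1]]^T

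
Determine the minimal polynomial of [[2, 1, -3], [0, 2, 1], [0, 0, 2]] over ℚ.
m_A(x) = (x - 2)^3

The characteristic polynomial factors as (x - 2)^3. The minimal polynomial is ∏(x - λ)^{k_λ} where k_λ is the size of the largest Jordan block at λ.

For λ = 2: rank(A - 2I) = 2, and the largest Jordan block has size 3 (the smallest k with rank((A - 2I)^k) = rank((A - 2I)^(k+1))).

So m_A(x) = (x - 2)^3.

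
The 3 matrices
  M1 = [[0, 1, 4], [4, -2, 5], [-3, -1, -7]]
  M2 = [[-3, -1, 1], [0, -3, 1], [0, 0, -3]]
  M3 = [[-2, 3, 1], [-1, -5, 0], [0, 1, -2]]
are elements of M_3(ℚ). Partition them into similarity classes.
1 class: {M1, M2, M3}

Characteristic polynomials: χ_{M1} = (x + 3)^3, χ_{M2} = (x + 3)^3, χ_{M3} = (x + 3)^3.

{M1, M2, M3}: invariant factors (x + 3)^3.

Matrices are similar if and only if their invariant-factor lists agree; the partition into similarity classes is {M1, M2, M3}.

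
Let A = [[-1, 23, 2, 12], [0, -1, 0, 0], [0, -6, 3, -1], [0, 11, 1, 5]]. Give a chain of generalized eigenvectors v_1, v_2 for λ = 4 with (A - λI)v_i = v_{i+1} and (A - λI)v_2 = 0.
v_1 = [[0, 0, 1, 0]]^T, v_2 = [[2, 0, -1, 1]]^T

We seek v_1 ∈ ker((A - 4I)^2) \ ker(A - 4I), then set v_{i+1} = (A - 4I) v_i.

One such chain is v_1 = [[0, 0, 1, 0]]^T, v_2 = [[2, 0, -1, 1]]^T. Check: (A - 4I) v_2 = [[0, 0, 0, 0]]^T = 0.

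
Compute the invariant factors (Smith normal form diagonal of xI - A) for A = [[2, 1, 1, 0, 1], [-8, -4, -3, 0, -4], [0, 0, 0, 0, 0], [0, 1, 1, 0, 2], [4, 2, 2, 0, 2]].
x^2, x^3

The Jordan structure of A has elementary divisors x^3, x^2. Arranging the block sizes at each eigenvalue in decreasing order and taking row products gives the invariant factors.

Invariant factors (smallest first, each dividing the next): x^2, x^3.

Check: the last factor x^3 is the minimal polynomial, and the product x^5 is the characteristic polynomial.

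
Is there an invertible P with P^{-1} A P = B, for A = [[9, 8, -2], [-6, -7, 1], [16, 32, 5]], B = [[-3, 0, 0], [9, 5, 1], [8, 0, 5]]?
Yes.

Two matrices over a field are similar if and only if they have the same invariant factors.

Both A and B have characteristic polynomial (x - 5)^2(x + 3) and minimal polynomial (x - 5)^2(x + 3). Computing further, both have invariant factors (x - 5)^2(x + 3). Hence A and B are similar.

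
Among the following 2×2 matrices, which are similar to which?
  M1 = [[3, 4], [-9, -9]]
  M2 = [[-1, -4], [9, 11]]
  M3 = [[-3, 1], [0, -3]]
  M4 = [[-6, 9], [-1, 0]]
Characteristic polynomials: χ_{M1} = (x + 3)^2, χ_{M2} = (x - 5)^2, χ_{M3} = (x + 3)^2, χ_{M4} = (x + 3)^2.

{M1, M3, M4}: invariant factors (x + 3)^2.

{M2}: invariant factors (x - 5)^2.

Matrices are similar if and only if their invariant-factor lists agree; the partition into similarity classes is {M1, M3, M4}, {M2}.

2 classes: {M1, M3, M4}, {M2}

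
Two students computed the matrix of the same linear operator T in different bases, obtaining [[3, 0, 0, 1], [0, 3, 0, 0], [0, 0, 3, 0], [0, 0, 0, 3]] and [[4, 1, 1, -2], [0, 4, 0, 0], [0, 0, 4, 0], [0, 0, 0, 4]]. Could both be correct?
No.

trace(A) = 12 but trace(B) = 16. The trace is a similarity invariant, so A and B are not similar.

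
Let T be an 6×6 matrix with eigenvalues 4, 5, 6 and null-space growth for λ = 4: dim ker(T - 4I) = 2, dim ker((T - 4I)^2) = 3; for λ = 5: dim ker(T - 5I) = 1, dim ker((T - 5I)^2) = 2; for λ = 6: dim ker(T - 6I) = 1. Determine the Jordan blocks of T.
Jordan blocks: (4, 2), (4, 1), (5, 2), (6, 1)

λ = 4: successive nullity increments [2, 1] count blocks of size ≥ k; block sizes are [2, 1].
λ = 5: successive nullity increments [1, 1] count blocks of size ≥ k; block sizes are [2].
λ = 6: successive nullity increments [1] count blocks of size ≥ k; block sizes are [1].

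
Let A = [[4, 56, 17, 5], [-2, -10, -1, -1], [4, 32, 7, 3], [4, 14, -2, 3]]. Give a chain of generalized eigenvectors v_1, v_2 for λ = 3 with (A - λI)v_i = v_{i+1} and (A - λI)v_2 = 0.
v_1 = [[0, 0, 0, 1]]^T, v_2 = [[5, -1, 3, 0]]^T

We seek v_1 ∈ ker((A - 3I)^2) \ ker(A - 3I), then set v_{i+1} = (A - 3I) v_i.

One such chain is v_1 = [[0, 0, 0, 1]]^T, v_2 = [[5, -1, 3, 0]]^T. Check: (A - 3I) v_2 = [[0, 0, 0, 0]]^T = 0.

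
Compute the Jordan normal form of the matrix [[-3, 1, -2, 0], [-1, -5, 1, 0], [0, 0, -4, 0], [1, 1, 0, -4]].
J = [[-4, 1, 0, 0], [0, -4, 1, 0], [0, 0, -4, 0], [0, 0, 0, -4]]

The characteristic polynomial is det(xI - A) = (x + 4)^4, so the eigenvalues are -4 (algebraic multiplicity 4).

For λ = -4: rank(A + 4I) = 2, rank((A + 4I)^2) = 1, rank((A + 4I)^3) = 0. The eigenspace has dimension 4 - 2 = 2, so there are 2 Jordan blocks; the rank sequence gives block sizes [3, 1].

Assembling the blocks gives the Jordan form J above.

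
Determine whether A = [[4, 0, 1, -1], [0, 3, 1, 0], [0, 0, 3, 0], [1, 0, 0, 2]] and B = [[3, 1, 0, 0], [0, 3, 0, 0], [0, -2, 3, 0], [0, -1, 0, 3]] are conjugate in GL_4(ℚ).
Both have characteristic polynomial (x - 3)^4, but the minimal polynomial of A is (x - 3)^3 while the minimal polynomial of B is (x - 3)^2. The minimal polynomial is a similarity invariant, so A and B are not similar.

No.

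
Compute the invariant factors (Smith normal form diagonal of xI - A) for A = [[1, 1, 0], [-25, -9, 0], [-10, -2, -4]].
x + 4, (x + 4)^2

The Jordan structure of A has elementary divisors (x + 4)^2, (x + 4). Arranging the block sizes at each eigenvalue in decreasing order and taking row products gives the invariant factors.

Invariant factors (smallest first, each dividing the next): x + 4, (x + 4)^2.

Check: the last factor (x + 4)^2 is the minimal polynomial, and the product (x + 4)^3 is the characteristic polynomial.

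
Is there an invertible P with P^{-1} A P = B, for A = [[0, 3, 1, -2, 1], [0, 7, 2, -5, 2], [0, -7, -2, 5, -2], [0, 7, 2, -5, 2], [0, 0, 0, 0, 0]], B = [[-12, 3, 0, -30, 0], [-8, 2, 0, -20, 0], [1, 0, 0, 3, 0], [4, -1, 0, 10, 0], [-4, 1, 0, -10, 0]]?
Two matrices over a field are similar if and only if they have the same invariant factors.

Both A and B have characteristic polynomial x^5 and minimal polynomial x^2. Computing further, both have invariant factors x, x^2, x^2. Hence A and B are similar.

Yes.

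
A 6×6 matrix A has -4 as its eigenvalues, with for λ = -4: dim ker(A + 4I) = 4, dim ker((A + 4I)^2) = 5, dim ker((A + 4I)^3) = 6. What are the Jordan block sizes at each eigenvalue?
Jordan blocks: (-4, 3), (-4, 1), (-4, 1), (-4, 1)

λ = -4: successive nullity increments [4, 1, 1] count blocks of size ≥ k; block sizes are [3, 1, 1, 1].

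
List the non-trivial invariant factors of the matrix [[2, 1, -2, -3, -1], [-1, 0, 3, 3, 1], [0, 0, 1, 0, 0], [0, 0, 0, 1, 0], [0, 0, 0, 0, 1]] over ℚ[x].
The Jordan structure of A has elementary divisors (x - 1)^3, (x - 1), (x - 1). Arranging the block sizes at each eigenvalue in decreasing order and taking row products gives the invariant factors.

Invariant factors (smallest first, each dividing the next): x - 1, x - 1, (x - 1)^3.

Check: the last factor (x - 1)^3 is the minimal polynomial, and the product (x - 1)^5 is the characteristic polynomial.

x - 1, x - 1, (x - 1)^3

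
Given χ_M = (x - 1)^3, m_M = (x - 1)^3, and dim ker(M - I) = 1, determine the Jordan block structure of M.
Jordan blocks: (1, 3)

λ = 1: algebraic multiplicity 3 (exponent in χ_M), largest block size 3 (exponent in m_M), 1 block (geometric multiplicity). This forces block sizes [3].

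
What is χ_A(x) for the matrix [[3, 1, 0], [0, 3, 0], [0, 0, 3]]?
χ_A(x) = (x - 3)^3

xI - A = [[x - 3, -1, 0], [0, x - 3, 0], [0, 0, x - 3]].

Expanding det(xI - A) along the first row:
det(xI - A) = + (x - 3)·det([[x - 3, 0], [0, x - 3]]) - (-1)·det([[0, 0], [0, x - 3]]) + (0)·det([[0, x - 3], [0, 0]]).

Evaluating gives χ_A(x) = x^3 - 9x^2 + 27x - 27 = (x - 3)^3.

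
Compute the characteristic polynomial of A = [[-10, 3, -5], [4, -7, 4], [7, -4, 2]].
xI - A = [[x + 10, -3, 5], [-4, x + 7, -4], [-7, 4, x - 2]].

Expanding det(xI - A) along the first row:
det(xI - A) = + (x + 10)·det([[x + 7, -4], [4, x - 2]]) - (-3)·det([[-4, -4], [-7, x - 2]]) + (5)·det([[-4, x + 7], [-7, 4]]).

Evaluating gives χ_A(x) = x^3 + 15x^2 + 75x + 125 = (x + 5)^3.

χ_A(x) = (x + 5)^3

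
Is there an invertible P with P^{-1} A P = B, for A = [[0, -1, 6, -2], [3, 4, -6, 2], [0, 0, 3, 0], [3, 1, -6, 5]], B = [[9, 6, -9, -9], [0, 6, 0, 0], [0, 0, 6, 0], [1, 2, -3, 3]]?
trace(A) = 12 but trace(B) = 24. The trace is a similarity invariant, so A and B are not similar.

No.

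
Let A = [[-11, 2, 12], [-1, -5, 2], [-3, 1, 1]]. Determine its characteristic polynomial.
xI - A = [[x + 11, -2, -12], [1, x + 5, -2], [3, -1, x - 1]].

Expanding det(xI - A) along the first row:
det(xI - A) = + (x + 11)·det([[x + 5, -2], [-1, x - 1]]) - (-2)·det([[1, -2], [3, x - 1]]) + (-12)·det([[1, x + 5], [3, -1]]).

Evaluating gives χ_A(x) = x^3 + 15x^2 + 75x + 125 = (x + 5)^3.

χ_A(x) = (x + 5)^3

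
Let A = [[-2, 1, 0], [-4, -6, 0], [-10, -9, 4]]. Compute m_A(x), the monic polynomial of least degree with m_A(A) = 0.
m_A(x) = (x - 4)(x + 4)^2

The characteristic polynomial factors as (x - 4)(x + 4)^2. The minimal polynomial is ∏(x - λ)^{k_λ} where k_λ is the size of the largest Jordan block at λ.

For λ = -4: rank(A + 4I) = 2, and the largest Jordan block has size 2 (the smallest k with rank((A + 4I)^k) = rank((A + 4I)^(k+1))).
For λ = 4: rank(A - 4I) = 2, and the largest Jordan block has size 1 (the smallest k with rank((A - 4I)^k) = rank((A - 4I)^(k+1))).

So m_A(x) = (x - 4)(x + 4)^2.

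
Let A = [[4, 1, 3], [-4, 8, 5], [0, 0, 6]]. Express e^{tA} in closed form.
e^{tA} = [[(1 - 2*t)*e^{6*t}, t*e^{6*t}, t*(6 - t)*e^{6*t}/2], [-4*t*e^{6*t}, (2*t + 1)*e^{6*t}, t*(5 - t)*e^{6*t}], [0, 0, e^{6*t}]]

A has Jordan form J = [[6, 1, 0], [0, 6, 1], [0, 0, 6]] with A = PJP^{-1}, so e^{tA} = P e^{tJ} P^{-1}.

For a Jordan block J_k(λ), e^{tJ_k(λ)} = e^{λt} · (I + tN + t^2 N^2/2! + ... + t^{k-1} N^{k-1}/(k-1)!) where N is the nilpotent superdiagonal part.

Assembling the blocks and conjugating back gives the entries of e^{tA} as shown above.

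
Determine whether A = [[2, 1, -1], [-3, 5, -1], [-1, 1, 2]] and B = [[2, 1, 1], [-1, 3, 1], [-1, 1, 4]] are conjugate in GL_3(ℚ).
Yes.

Two matrices over a field are similar if and only if they have the same invariant factors.

Both A and B have characteristic polynomial (x - 3)^3 and minimal polynomial (x - 3)^3. Computing further, both have invariant factors (x - 3)^3. Hence A and B are similar.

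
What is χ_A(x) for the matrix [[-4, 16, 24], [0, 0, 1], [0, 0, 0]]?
χ_A(x) = x^2(x + 4)

xI - A = [[x + 4, -16, -24], [0, x, -1], [0, 0, x]].

Expanding det(xI - A) along the first row:
det(xI - A) = + (x + 4)·det([[x, -1], [0, x]]) - (-16)·det([[0, -1], [0, x]]) + (-24)·det([[0, x], [0, 0]]).

Evaluating gives χ_A(x) = x^3 + 4x^2 = x^2(x + 4).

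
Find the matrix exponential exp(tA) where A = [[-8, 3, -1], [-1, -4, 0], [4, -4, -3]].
A has Jordan form J = [[-5, 1, 0], [0, -5, 1], [0, 0, -5]] with A = PJP^{-1}, so e^{tA} = P e^{tJ} P^{-1}.

For a Jordan block J_k(λ), e^{tJ_k(λ)} = e^{λt} · (I + tN + t^2 N^2/2! + ... + t^{k-1} N^{k-1}/(k-1)!) where N is the nilpotent superdiagonal part.

Assembling the blocks and conjugating back gives the entries of e^{tA} as shown above.

e^{tA} = [[(t^2 - 3*t + 1)*e^{-5*t}, t*(3 - t)*e^{-5*t}, t*(t - 2)*e^{-5*t}/2], [t*(t - 1)*e^{-5*t}, (-t^2 + t + 1)*e^{-5*t}, t^2*e^{-5*t}/2], [4*t*e^{-5*t}, -4*t*e^{-5*t}, (2*t + 1)*e^{-5*t}]]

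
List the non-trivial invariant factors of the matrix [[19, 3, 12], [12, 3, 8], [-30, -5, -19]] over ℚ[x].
x - 1, (x - 1)^2

The Jordan structure of A has elementary divisors (x - 1)^2, (x - 1). Arranging the block sizes at each eigenvalue in decreasing order and taking row products gives the invariant factors.

Invariant factors (smallest first, each dividing the next): x - 1, (x - 1)^2.

Check: the last factor (x - 1)^2 is the minimal polynomial, and the product (x - 1)^3 is the characteristic polynomial.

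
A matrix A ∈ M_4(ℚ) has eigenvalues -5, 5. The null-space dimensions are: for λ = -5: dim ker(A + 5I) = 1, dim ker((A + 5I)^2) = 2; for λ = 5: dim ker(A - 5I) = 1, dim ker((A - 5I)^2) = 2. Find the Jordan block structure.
λ = -5: successive nullity increments [1, 1] count blocks of size ≥ k; block sizes are [2].
λ = 5: successive nullity increments [1, 1] count blocks of size ≥ k; block sizes are [2].

Jordan blocks: (-5, 2), (5, 2)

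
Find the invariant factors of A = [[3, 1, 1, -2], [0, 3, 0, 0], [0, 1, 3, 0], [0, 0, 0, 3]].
The Jordan structure of A has elementary divisors (x - 3)^3, (x - 3). Arranging the block sizes at each eigenvalue in decreasing order and taking row products gives the invariant factors.

Invariant factors (smallest first, each dividing the next): x - 3, (x - 3)^3.

Check: the last factor (x - 3)^3 is the minimal polynomial, and the product (x - 3)^4 is the characteristic polynomial.

x - 3, (x - 3)^3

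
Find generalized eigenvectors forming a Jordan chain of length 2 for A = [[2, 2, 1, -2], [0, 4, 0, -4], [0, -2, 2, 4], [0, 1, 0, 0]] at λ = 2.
v_1 = [[3, 2, -1, 1]]^T, v_2 = [[1, 0, 0, 0]]^T

We seek v_1 ∈ ker((A - 2I)^2) \ ker(A - 2I), then set v_{i+1} = (A - 2I) v_i.

One such chain is v_1 = [[3, 2, -1, 1]]^T, v_2 = [[1, 0, 0, 0]]^T. Check: (A - 2I) v_2 = [[0, 0, 0, 0]]^T = 0.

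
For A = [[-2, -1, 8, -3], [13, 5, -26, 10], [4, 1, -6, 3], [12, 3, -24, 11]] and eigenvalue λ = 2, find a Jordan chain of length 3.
We seek v_1 ∈ ker((A - 2I)^3) \ ker((A - 2I)^2), then set v_{i+1} = (A - 2I) v_i.

One such chain is v_1 = [[1, -2, 1, 2]]^T, v_2 = [[0, 1, 0, 0]]^T, v_3 = [[-1, 3, 1, 3]]^T. Check: (A - 2I) v_3 = [[0, 0, 0, 0]]^T = 0.

v_1 = [[1, -2, 1, 2]]^T, v_2 = [[0, 1, 0, 0]]^T, v_3 = [[-1, 3, 1, 3]]^T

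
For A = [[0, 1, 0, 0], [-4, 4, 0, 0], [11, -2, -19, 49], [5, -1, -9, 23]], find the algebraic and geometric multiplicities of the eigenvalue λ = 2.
algebraic multiplicity 4, geometric multiplicity 2

The characteristic polynomial is (x - 2)^4, so the factor x - 2 appears with exponent 4: the algebraic multiplicity is 4.

rank(A - 2I) = 2, so the eigenspace has dimension 4 - 2 = 2: the geometric multiplicity is 2.

Since 2 < 4, A is not diagonalizable.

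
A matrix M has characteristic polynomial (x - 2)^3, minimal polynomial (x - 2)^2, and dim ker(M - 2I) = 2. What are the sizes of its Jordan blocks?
Jordan blocks: (2, 2), (2, 1)

λ = 2: algebraic multiplicity 3 (exponent in χ_M), largest block size 2 (exponent in m_M), 2 blocks (geometric multiplicity). These force block sizes [2, 1].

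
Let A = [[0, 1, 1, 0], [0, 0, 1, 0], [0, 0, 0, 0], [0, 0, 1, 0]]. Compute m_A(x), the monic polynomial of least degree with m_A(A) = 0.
The characteristic polynomial factors as x^4. The minimal polynomial is ∏(x - λ)^{k_λ} where k_λ is the size of the largest Jordan block at λ.

For λ = 0: rank(A) = 2, and the largest Jordan block has size 3 (the smallest k with rank(A^k) = rank(A^(k+1))).

So m_A(x) = x^3.

m_A(x) = x^3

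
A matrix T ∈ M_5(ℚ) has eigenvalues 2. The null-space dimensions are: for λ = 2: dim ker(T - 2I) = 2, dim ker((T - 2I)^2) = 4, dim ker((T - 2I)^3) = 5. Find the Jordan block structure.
λ = 2: successive nullity increments [2, 2, 1] count blocks of size ≥ k; block sizes are [3, 2].

Jordan blocks: (2, 3), (2, 2)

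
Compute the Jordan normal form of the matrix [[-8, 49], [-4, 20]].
The characteristic polynomial is det(xI - A) = (x - 6)^2, so the eigenvalues are 6 (algebraic multiplicity 2).

For λ = 6: rank(A - 6I) = 1, rank((A - 6I)^2) = 0. The eigenspace has dimension 2 - 1 = 1, so there is 1 Jordan block; the rank sequence gives block sizes [2].

Assembling the blocks gives the Jordan form J above.

J = [[6, 1], [0, 6]]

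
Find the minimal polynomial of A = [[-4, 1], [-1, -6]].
The characteristic polynomial factors as (x + 5)^2. The minimal polynomial is ∏(x - λ)^{k_λ} where k_λ is the size of the largest Jordan block at λ.

For λ = -5: rank(A + 5I) = 1, and the largest Jordan block has size 2 (the smallest k with rank((A + 5I)^k) = rank((A + 5I)^(k+1))).

So m_A(x) = (x + 5)^2.

m_A(x) = (x + 5)^2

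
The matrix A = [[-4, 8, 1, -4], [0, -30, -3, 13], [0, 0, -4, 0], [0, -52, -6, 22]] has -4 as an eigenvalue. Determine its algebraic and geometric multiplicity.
algebraic multiplicity 4, geometric multiplicity 2

The characteristic polynomial is (x + 4)^4, so the factor x + 4 appears with exponent 4: the algebraic multiplicity is 4.

rank(A + 4I) = 2, so the eigenspace has dimension 4 - 2 = 2: the geometric multiplicity is 2.

Since 2 < 4, A is not diagonalizable.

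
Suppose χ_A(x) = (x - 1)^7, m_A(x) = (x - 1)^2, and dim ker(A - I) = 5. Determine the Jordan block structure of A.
Jordan blocks: (1, 2), (1, 2), (1, 1), (1, 1), (1, 1)

λ = 1: algebraic multiplicity 7 (exponent in χ_A), largest block size 2 (exponent in m_A), 5 blocks (geometric multiplicity). These force block sizes [2, 2, 1, 1, 1].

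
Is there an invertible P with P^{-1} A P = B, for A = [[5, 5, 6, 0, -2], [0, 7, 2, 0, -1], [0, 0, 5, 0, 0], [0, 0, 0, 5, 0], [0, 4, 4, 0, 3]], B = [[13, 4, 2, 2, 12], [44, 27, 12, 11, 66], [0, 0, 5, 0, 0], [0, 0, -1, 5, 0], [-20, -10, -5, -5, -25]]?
Two matrices over a field are similar if and only if they have the same invariant factors.

Both A and B have characteristic polynomial (x - 5)^5 and minimal polynomial (x - 5)^3. Computing further, both have invariant factors x - 5, x - 5, (x - 5)^3. Hence A and B are similar.

Yes.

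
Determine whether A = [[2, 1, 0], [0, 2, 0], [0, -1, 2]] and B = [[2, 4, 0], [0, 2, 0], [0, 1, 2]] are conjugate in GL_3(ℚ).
Yes.

Two matrices over a field are similar if and only if they have the same invariant factors.

Both A and B have characteristic polynomial (x - 2)^3 and minimal polynomial (x - 2)^2. Computing further, both have invariant factors x - 2, (x - 2)^2. Hence A and B are similar.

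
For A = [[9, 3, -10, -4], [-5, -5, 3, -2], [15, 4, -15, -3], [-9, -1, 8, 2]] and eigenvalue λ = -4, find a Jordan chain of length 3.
We seek v_1 ∈ ker((A + 4I)^3) \ ker((A + 4I)^2), then set v_{i+1} = (A + 4I) v_i.

One such chain is v_1 = [[2, 0, 3, -1]]^T, v_2 = [[0, 1, 0, 0]]^T, v_3 = [[3, -1, 4, -1]]^T. Check: (A + 4I) v_3 = [[0, 0, 0, 0]]^T = 0.

v_1 = [[2, 0, 3, -1]]^T, v_2 = [[0, 1, 0, 0]]^T, v_3 = [[3, -1, 4, -1]]^T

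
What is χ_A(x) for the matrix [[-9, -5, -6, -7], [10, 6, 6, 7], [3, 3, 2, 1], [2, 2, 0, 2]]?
χ_A(x) = (x - 2)^2(x - 1)(x + 4)

xI - A = [[x + 9, 5, 6, 7], [-10, x - 6, -6, -7], [-3, -3, x - 2, -1], [-2, -2, 0, x - 2]].

Expanding det(xI - A) along the first row:
det(xI - A) = + (x + 9)·det([[x - 6, -6, -7], [-3, x - 2, -1], [-2, 0, x - 2]]) - (5)·det([[-10, -6, -7], [-3, x - 2, -1], [-2, 0, x - 2]]) + (6)·det([[-10, x - 6, -7], [-3, -3, -1], [-2, -2, x - 2]]) - (7)·det([[-10, x - 6, -6], [-3, -3, x - 2], [-2, -2, 0]]).

Evaluating gives χ_A(x) = x^4 - x^3 - 12x^2 + 28x - 16 = (x - 2)^2(x - 1)(x + 4).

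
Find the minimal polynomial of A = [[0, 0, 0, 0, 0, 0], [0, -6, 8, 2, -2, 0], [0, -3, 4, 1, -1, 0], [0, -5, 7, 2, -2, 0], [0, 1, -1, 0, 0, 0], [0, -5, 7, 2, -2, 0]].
The characteristic polynomial factors as x^6. The minimal polynomial is ∏(x - λ)^{k_λ} where k_λ is the size of the largest Jordan block at λ.

For λ = 0: rank(A) = 2, and the largest Jordan block has size 3 (the smallest k with rank(A^k) = rank(A^(k+1))).

So m_A(x) = x^3.

m_A(x) = x^3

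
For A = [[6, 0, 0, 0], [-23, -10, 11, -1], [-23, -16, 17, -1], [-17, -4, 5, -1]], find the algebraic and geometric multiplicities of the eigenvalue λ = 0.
algebraic multiplicity 2, geometric multiplicity 1

The characteristic polynomial is x^2(x - 6)^2, so the factor x appears with exponent 2: the algebraic multiplicity is 2.

rank(A) = 3, so the eigenspace has dimension 4 - 3 = 1: the geometric multiplicity is 1.

Since 1 < 2, A is not diagonalizable.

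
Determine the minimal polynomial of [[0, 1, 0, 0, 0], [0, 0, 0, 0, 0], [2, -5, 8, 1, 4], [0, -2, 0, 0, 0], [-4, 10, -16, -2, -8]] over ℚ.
m_A(x) = x^2

The characteristic polynomial factors as x^5. The minimal polynomial is ∏(x - λ)^{k_λ} where k_λ is the size of the largest Jordan block at λ.

For λ = 0: rank(A) = 2, and the largest Jordan block has size 2 (the smallest k with rank(A^k) = rank(A^(k+1))).

So m_A(x) = x^2.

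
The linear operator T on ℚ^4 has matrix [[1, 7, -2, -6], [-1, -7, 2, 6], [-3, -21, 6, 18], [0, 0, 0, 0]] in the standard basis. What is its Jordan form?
The characteristic polynomial is det(xI - A) = x^4, so the eigenvalues are 0 (algebraic multiplicity 4).

For λ = 0: rank(A) = 1, rank(A^2) = 0. The eigenspace has dimension 4 - 1 = 3, so there are 3 Jordan blocks; the rank sequence gives block sizes [2, 1, 1].

Assembling the blocks gives the Jordan form J above.

J = [[0, 1, 0, 0], [0, 0, 0, 0], [0, 0, 0, 0], [0, 0, 0, 0]]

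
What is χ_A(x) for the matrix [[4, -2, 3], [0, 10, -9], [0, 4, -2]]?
χ_A(x) = (x - 4)^3

xI - A = [[x - 4, 2, -3], [0, x - 10, 9], [0, -4, x + 2]].

Expanding det(xI - A) along the first row:
det(xI - A) = + (x - 4)·det([[x - 10, 9], [-4, x + 2]]) - (2)·det([[0, 9], [0, x + 2]]) + (-3)·det([[0, x - 10], [0, -4]]).

Evaluating gives χ_A(x) = x^3 - 12x^2 + 48x - 64 = (x - 4)^3.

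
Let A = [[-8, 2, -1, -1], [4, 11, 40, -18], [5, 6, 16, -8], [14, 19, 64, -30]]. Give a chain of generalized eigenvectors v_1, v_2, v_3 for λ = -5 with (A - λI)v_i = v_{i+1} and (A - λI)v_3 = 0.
v_1 = [[1, 1, -1, -1]]^T, v_2 = [[1, -2, -2, -6]]^T, v_3 = [[1, 0, -1, -2]]^T

We seek v_1 ∈ ker((A + 5I)^3) \ ker((A + 5I)^2), then set v_{i+1} = (A + 5I) v_i.

One such chain is v_1 = [[1, 1, -1, -1]]^T, v_2 = [[1, -2, -2, -6]]^T, v_3 = [[1, 0, -1, -2]]^T. Check: (A + 5I) v_3 = [[0, 0, 0, 0]]^T = 0.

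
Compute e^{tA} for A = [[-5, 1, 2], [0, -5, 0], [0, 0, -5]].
A has Jordan form J = [[-5, 1, 0], [0, -5, 0], [0, 0, -5]] with A = PJP^{-1}, so e^{tA} = P e^{tJ} P^{-1}.

For a Jordan block J_k(λ), e^{tJ_k(λ)} = e^{λt} · (I + tN + t^2 N^2/2! + ... + t^{k-1} N^{k-1}/(k-1)!) where N is the nilpotent superdiagonal part.

Assembling the blocks and conjugating back gives the entries of e^{tA} as shown above.

e^{tA} = [[e^{-5*t}, t*e^{-5*t}, 2*t*e^{-5*t}], [0, e^{-5*t}, 0], [0, 0, e^{-5*t}]]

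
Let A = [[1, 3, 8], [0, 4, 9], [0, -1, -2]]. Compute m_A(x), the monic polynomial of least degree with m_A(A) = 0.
The characteristic polynomial factors as (x - 1)^3. The minimal polynomial is ∏(x - λ)^{k_λ} where k_λ is the size of the largest Jordan block at λ.

For λ = 1: rank(A - I) = 2, and the largest Jordan block has size 3 (the smallest k with rank((A - I)^k) = rank((A - I)^(k+1))).

So m_A(x) = (x - 1)^3.

m_A(x) = (x - 1)^3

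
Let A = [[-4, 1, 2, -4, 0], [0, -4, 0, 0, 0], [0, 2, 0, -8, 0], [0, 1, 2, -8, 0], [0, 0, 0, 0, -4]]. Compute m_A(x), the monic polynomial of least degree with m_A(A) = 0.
The characteristic polynomial factors as (x + 4)^5. The minimal polynomial is ∏(x - λ)^{k_λ} where k_λ is the size of the largest Jordan block at λ.

For λ = -4: rank(A + 4I) = 1, and the largest Jordan block has size 2 (the smallest k with rank((A + 4I)^k) = rank((A + 4I)^(k+1))).

So m_A(x) = (x + 4)^2.

m_A(x) = (x + 4)^2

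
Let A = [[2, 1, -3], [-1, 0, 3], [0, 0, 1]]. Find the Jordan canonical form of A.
J = [[1, 1, 0], [0, 1, 0], [0, 0, 1]]

The characteristic polynomial is det(xI - A) = (x - 1)^3, so the eigenvalues are 1 (algebraic multiplicity 3).

For λ = 1: rank(A - I) = 1, rank((A - I)^2) = 0. The eigenspace has dimension 3 - 1 = 2, so there are 2 Jordan blocks; the rank sequence gives block sizes [2, 1].

Assembling the blocks gives the Jordan form J above.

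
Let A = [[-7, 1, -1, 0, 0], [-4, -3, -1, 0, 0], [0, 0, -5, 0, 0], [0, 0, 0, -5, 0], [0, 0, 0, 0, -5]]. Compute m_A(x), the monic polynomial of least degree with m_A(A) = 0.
m_A(x) = (x + 5)^3

The characteristic polynomial factors as (x + 5)^5. The minimal polynomial is ∏(x - λ)^{k_λ} where k_λ is the size of the largest Jordan block at λ.

For λ = -5: rank(A + 5I) = 2, and the largest Jordan block has size 3 (the smallest k with rank((A + 5I)^k) = rank((A + 5I)^(k+1))).

So m_A(x) = (x + 5)^3.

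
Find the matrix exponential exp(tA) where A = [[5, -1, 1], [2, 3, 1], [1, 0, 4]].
e^{tA} = [[(t + 1)*e^{4*t}, -t*e^{4*t}, t*e^{4*t}], [t*(t + 4)*e^{4*t}/2, (-t^2/2 - t + 1)*e^{4*t}, t*(t + 2)*e^{4*t}/2], [t*(t + 2)*e^{4*t}/2, -t^2*e^{4*t}/2, (t^2 + 2)*e^{4*t}/2]]

A has Jordan form J = [[4, 1, 0], [0, 4, 1], [0, 0, 4]] with A = PJP^{-1}, so e^{tA} = P e^{tJ} P^{-1}.

For a Jordan block J_k(λ), e^{tJ_k(λ)} = e^{λt} · (I + tN + t^2 N^2/2! + ... + t^{k-1} N^{k-1}/(k-1)!) where N is the nilpotent superdiagonal part.

Assembling the blocks and conjugating back gives the entries of e^{tA} as shown above.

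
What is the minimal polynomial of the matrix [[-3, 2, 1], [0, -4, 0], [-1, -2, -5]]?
The characteristic polynomial factors as (x + 4)^3. The minimal polynomial is ∏(x - λ)^{k_λ} where k_λ is the size of the largest Jordan block at λ.

For λ = -4: rank(A + 4I) = 1, and the largest Jordan block has size 2 (the smallest k with rank((A + 4I)^k) = rank((A + 4I)^(k+1))).

So m_A(x) = (x + 4)^2.

m_A(x) = (x + 4)^2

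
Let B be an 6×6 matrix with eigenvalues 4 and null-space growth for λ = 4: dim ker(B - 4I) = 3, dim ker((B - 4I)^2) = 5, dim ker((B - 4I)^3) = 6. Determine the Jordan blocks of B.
λ = 4: successive nullity increments [3, 2, 1] count blocks of size ≥ k; block sizes are [3, 2, 1].

Jordan blocks: (4, 3), (4, 2), (4, 1)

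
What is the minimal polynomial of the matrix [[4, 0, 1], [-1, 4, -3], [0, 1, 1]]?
m_A(x) = (x - 3)^3

The characteristic polynomial factors as (x - 3)^3. The minimal polynomial is ∏(x - λ)^{k_λ} where k_λ is the size of the largest Jordan block at λ.

For λ = 3: rank(A - 3I) = 2, and the largest Jordan block has size 3 (the smallest k with rank((A - 3I)^k) = rank((A - 3I)^(k+1))).

So m_A(x) = (x - 3)^3.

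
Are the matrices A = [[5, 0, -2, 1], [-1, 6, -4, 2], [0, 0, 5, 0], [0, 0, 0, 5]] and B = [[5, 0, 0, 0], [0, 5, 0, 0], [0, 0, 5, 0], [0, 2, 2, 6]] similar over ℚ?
Both have characteristic polynomial (x - 6)(x - 5)^3, but the minimal polynomial of A is (x - 6)(x - 5)^2 while the minimal polynomial of B is (x - 6)(x - 5). The minimal polynomial is a similarity invariant, so A and B are not similar.

No.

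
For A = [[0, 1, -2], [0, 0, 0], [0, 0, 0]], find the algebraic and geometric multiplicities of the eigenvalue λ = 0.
The characteristic polynomial is x^3, so the factor x appears with exponent 3: the algebraic multiplicity is 3.

rank(A) = 1, so the eigenspace has dimension 3 - 1 = 2: the geometric multiplicity is 2.

Since 2 < 3, A is not diagonalizable.

algebraic multiplicity 3, geometric multiplicity 2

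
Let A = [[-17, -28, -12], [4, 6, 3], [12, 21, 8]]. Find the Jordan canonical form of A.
The characteristic polynomial is det(xI - A) = (x + 1)^3, so the eigenvalues are -1 (algebraic multiplicity 3).

For λ = -1: rank(A + I) = 1, rank((A + I)^2) = 0. The eigenspace has dimension 3 - 1 = 2, so there are 2 Jordan blocks; the rank sequence gives block sizes [2, 1].

Assembling the blocks gives the Jordan form J above.

J = [[-1, 1, 0], [0, -1, 0], [0, 0, -1]]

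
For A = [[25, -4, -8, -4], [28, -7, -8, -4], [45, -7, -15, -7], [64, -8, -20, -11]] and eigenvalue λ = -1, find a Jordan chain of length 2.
We seek v_1 ∈ ker((A + I)^2) \ ker(A + I), then set v_{i+1} = (A + I) v_i.

One such chain is v_1 = [[-2, -2, -4, -3]]^T, v_2 = [[0, 0, 1, -2]]^T. Check: (A + I) v_2 = [[0, 0, 0, 0]]^T = 0.

v_1 = [[-2, -2, -4, -3]]^T, v_2 = [[0, 0, 1, -2]]^T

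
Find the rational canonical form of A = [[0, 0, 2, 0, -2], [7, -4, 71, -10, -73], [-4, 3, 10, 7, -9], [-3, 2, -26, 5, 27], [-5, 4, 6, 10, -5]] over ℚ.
R = [[0, 0, 0, 0, -2], [1, 0, 0, 0, -17], [0, 1, 0, 0, -36], [0, 0, 1, 0, 2], [0, 0, 0, 1, 6]]

The invariant factors of A (the non-unit diagonal entries of the Smith normal form of xI - A over ℚ[x]) are (x + 2)(x^2 - 4x - 1)^2, each dividing the next. The characteristic polynomial is their product, (x + 2)(x^2 - 4x - 1)^2.

The rational canonical form is the block-diagonal matrix of companion matrices C(f_i):
R = [[0, 0, 0, 0, -2], [1, 0, 0, 0, -17], [0, 1, 0, 0, -36], [0, 0, 1, 0, 2], [0, 0, 0, 1, 6]].

Note the characteristic polynomial does not split into linear factors over ℚ, so A has no Jordan form over ℚ; the rational canonical form exists over any field.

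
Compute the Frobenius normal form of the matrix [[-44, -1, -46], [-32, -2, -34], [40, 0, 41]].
The invariant factors of A (the non-unit diagonal entries of the Smith normal form of xI - A over ℚ[x]) are (x + 4)(x^2 + x + 6), each dividing the next. The characteristic polynomial is their product, (x + 4)(x^2 + x + 6).

The rational canonical form is the block-diagonal matrix of companion matrices C(f_i):
R = [[0, 0, -24], [1, 0, -10], [0, 1, -5]].

Note the characteristic polynomial does not split into linear factors over ℚ, so A has no Jordan form over ℚ; the rational canonical form exists over any field.

R = [[0, 0, -24], [1, 0, -10], [0, 1, -5]]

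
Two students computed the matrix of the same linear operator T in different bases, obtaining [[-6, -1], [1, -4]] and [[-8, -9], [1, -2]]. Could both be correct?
Yes.

Two matrices over a field are similar if and only if they have the same invariant factors.

Both A and B have characteristic polynomial (x + 5)^2 and minimal polynomial (x + 5)^2. Computing further, both have invariant factors (x + 5)^2. Hence A and B are similar.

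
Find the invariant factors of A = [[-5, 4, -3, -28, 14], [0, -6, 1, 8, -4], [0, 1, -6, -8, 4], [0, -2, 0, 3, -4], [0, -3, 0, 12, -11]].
The Jordan structure of A has elementary divisors (x + 5)^3, (x + 5), (x + 5). Arranging the block sizes at each eigenvalue in decreasing order and taking row products gives the invariant factors.

Invariant factors (smallest first, each dividing the next): x + 5, x + 5, (x + 5)^3.

Check: the last factor (x + 5)^3 is the minimal polynomial, and the product (x + 5)^5 is the characteristic polynomial.

x + 5, x + 5, (x + 5)^3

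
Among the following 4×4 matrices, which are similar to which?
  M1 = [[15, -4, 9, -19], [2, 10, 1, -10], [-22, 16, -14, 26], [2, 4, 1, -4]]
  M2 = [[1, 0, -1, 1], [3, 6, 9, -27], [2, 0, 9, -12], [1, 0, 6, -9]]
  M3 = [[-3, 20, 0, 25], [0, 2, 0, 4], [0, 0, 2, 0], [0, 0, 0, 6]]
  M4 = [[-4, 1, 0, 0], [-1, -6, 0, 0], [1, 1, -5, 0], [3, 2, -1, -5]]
3 classes: {M1, M2}, {M3}, {M4}

Characteristic polynomials: χ_{M1} = (x - 6)(x - 2)^2(x + 3), χ_{M2} = (x - 6)(x - 2)^2(x + 3), χ_{M3} = (x - 6)(x - 2)^2(x + 3), χ_{M4} = (x + 5)^4.

{M1, M2}: invariant factors (x - 6)(x - 2)^2(x + 3).

{M3}: invariant factors x - 2, (x - 6)(x - 2)(x + 3).

{M4}: invariant factors (x + 5)^2, (x + 5)^2.

Matrices are similar if and only if their invariant-factor lists agree; the partition into similarity classes is {M1, M2}, {M3}, {M4}.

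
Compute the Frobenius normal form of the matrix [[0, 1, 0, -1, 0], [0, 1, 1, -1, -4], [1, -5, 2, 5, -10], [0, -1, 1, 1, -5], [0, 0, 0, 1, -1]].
The invariant factors of A (the non-unit diagonal entries of the Smith normal form of xI - A over ℚ[x]) are (x - 1)(x^2 - x + 1)^2, each dividing the next. The characteristic polynomial is their product, (x - 1)(x^2 - x + 1)^2.

The rational canonical form is the block-diagonal matrix of companion matrices C(f_i):
R = [[0, 0, 0, 0, 1], [1, 0, 0, 0, -3], [0, 1, 0, 0, 5], [0, 0, 1, 0, -5], [0, 0, 0, 1, 3]].

Note the characteristic polynomial does not split into linear factors over ℚ, so A has no Jordan form over ℚ; the rational canonical form exists over any field.

R = [[0, 0, 0, 0, 1], [1, 0, 0, 0, -3], [0, 1, 0, 0, 5], [0, 0, 1, 0, -5], [0, 0, 0, 1, 3]]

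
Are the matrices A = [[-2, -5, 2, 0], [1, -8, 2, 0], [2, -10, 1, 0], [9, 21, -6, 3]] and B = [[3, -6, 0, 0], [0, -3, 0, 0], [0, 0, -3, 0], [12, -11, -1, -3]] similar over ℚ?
Two matrices over a field are similar if and only if they have the same invariant factors.

Both A and B have characteristic polynomial (x - 3)(x + 3)^3 and minimal polynomial (x - 3)(x + 3)^2. Computing further, both have invariant factors x + 3, (x - 3)(x + 3)^2. Hence A and B are similar.

Yes.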